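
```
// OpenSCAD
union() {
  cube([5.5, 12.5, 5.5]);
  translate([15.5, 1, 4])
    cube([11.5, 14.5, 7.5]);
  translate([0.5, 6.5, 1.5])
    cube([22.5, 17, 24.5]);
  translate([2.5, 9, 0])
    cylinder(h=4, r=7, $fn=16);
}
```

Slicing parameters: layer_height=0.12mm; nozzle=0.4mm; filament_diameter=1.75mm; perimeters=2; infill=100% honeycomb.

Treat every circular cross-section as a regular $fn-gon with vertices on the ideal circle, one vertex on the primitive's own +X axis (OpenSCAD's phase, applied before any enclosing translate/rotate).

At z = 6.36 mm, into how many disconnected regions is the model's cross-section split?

At z = 6.36 mm: the cube does not reach this height (z outside [0, 5.5]); the 11.5×14.5 cube at (15.5, 1) contributes its full rectangle; the cube at (0.5, 6.5) (footprint 22.5×17) is included at this height; the cylinder at (2.5, 9) does not reach this height (z outside [0, 4]); Merging all regions: the regions partially overlap (shared area 67.50 mm²), so overlapping operands fuse into one piece — 1 connected region. The result has 1 disconnected region.

1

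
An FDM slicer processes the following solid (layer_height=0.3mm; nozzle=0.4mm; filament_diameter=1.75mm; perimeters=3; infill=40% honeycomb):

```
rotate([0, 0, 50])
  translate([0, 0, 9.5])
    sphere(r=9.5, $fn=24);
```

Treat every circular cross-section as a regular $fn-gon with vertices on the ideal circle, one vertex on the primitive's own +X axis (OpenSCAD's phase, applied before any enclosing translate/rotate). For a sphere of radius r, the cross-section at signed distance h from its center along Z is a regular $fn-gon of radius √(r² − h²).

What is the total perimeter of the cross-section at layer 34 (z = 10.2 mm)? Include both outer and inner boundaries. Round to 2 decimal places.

At z = 10.2 mm: the r=9.5 sphere contributes a regular 24-gon of circumradius √(9.5²−0.7²) = 9.474 (perimeter = 2·24·9.474·sin(180°/24) = 59.36 mm); (whole slice rotated 50° about Z — lengths, areas and connectivity unchanged). Overall, the cross-section is a single solid region. Total boundary length (outer) = 59.36 mm.

59.36 mm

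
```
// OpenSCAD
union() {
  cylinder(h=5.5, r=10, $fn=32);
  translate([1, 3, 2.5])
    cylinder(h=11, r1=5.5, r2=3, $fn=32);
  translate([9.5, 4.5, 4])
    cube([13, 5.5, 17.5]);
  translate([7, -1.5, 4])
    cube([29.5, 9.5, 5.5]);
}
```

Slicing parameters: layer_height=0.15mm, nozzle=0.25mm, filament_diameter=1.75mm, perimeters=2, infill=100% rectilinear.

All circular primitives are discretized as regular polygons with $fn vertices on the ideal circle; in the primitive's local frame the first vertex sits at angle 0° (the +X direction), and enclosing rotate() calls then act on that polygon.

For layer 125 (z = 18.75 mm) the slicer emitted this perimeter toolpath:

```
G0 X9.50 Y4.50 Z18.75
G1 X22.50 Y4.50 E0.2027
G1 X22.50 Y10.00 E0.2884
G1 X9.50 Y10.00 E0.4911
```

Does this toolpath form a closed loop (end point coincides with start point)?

no

Start point (G0): (9.50, 4.50). End point (last G1): the path does not return to the start — open.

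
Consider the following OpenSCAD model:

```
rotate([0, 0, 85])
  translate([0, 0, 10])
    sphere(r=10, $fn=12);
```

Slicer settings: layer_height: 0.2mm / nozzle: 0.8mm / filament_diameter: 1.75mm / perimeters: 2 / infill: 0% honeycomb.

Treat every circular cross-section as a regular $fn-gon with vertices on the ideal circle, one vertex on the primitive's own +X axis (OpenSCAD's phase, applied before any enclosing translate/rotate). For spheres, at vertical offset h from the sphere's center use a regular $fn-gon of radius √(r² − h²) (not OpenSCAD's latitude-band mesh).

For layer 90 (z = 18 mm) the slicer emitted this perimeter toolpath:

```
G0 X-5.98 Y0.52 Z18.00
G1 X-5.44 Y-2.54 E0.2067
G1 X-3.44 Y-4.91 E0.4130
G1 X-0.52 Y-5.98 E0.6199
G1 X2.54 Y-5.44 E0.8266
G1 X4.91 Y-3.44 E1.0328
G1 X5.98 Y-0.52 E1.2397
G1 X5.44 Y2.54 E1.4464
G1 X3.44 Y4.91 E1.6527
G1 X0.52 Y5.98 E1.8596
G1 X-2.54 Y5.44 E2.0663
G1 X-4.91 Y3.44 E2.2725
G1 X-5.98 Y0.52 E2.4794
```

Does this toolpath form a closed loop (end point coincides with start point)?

Start point (G0): (-5.98, 0.52). End point (last G1): the path returns to the start — closed.

yes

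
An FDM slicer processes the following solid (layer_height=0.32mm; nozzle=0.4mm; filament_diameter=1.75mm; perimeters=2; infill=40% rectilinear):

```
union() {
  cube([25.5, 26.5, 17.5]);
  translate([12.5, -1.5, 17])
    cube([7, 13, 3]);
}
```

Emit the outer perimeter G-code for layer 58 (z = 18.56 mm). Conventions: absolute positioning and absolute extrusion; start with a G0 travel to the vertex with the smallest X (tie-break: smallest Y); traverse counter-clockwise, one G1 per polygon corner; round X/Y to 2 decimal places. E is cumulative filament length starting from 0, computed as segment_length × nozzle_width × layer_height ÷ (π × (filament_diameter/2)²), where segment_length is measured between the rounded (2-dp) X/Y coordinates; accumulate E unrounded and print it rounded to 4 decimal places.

G0 X12.50 Y-1.50 Z18.56
G1 X19.50 Y-1.50 E0.3725
G1 X19.50 Y11.50 E1.0643
G1 X12.50 Y11.50 E1.4368
G1 X12.50 Y-1.50 E2.1286

At z = 18.56 mm: the cube does not reach this height (z outside [0, 17.5]); the cube at (12.5, -1.5) (footprint 7×13) is included at this height; Merging all regions: only the 7×13 cube at (12.5, -1.5) is present, so the union is just that shape — 1 connected region. The outline is a single polygon with 4 vertices. Extrusion per mm of travel: 0.4 × 0.32 / (π × 0.875²) = 0.053216. Accumulating E over each segment gives final E = 2.1286.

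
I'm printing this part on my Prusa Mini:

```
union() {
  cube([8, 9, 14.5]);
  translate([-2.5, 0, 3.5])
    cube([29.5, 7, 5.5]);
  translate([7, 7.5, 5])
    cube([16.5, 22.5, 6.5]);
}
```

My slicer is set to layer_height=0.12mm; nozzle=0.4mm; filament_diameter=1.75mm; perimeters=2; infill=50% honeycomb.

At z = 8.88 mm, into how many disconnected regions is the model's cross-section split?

At z = 8.88 mm: the 8×9 cube contributes its full rectangle; the cube at (-2.5, 0) (footprint 29.5×7) is included at this height; the cube at (7, 7.5) (footprint 16.5×22.5) is included at this height; Taking the union: the regions partially overlap (shared area 57.50 mm²), so overlapping operands fuse into one piece — 1 connected region. The result has 1 disconnected region.

1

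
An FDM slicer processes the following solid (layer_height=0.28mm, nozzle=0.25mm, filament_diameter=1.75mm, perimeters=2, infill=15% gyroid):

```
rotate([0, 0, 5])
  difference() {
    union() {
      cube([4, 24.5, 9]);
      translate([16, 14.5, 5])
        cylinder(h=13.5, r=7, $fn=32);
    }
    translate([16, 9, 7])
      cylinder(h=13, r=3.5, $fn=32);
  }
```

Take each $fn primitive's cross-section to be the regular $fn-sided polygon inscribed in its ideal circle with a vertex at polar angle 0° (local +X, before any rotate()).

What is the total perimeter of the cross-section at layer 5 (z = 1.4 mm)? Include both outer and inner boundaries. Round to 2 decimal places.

57.00 mm

At z = 1.4 mm: the 4×24.5 cube contributes its full rectangle (perimeter 57.00 mm); the cylinder at (16, 14.5) does not reach this height (z outside [5, 18.5]); Taking the union: only the 4×24.5 cube is present, so the union is just that shape — boundary = 57.00 mm; the cylinder at (16, 9) is absent (z outside [7, 20]); Taking the first minus the rest: none of the subtracted shapes is present at this height, so that combined region is unchanged — boundary = 57.00 mm; (whole slice rotated 5° about Z — lengths, areas and connectivity unchanged). Overall, the cross-section is a single solid region. Total boundary length (outer) = 57.00 mm.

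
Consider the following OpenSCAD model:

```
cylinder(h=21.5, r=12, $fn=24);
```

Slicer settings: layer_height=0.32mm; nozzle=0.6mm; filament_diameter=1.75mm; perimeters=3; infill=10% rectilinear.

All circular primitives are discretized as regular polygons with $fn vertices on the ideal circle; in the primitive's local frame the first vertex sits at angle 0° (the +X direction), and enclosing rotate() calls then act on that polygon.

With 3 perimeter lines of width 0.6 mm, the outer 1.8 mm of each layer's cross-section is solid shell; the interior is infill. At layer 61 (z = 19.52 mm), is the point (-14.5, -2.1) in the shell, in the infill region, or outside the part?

outside

At z = 19.52 mm: the r=12 cylinder contributes a regular 24-gon of circumradius 12. Overall, the cross-section is a single solid region. The nearest boundary edge runs (-12.00, 0.00)→(-11.59, -3.11); distance from the point to it = 2.75 mm. The point is not inside any of the regions above, so it lies outside the cross-section (2.75 mm from the nearest boundary).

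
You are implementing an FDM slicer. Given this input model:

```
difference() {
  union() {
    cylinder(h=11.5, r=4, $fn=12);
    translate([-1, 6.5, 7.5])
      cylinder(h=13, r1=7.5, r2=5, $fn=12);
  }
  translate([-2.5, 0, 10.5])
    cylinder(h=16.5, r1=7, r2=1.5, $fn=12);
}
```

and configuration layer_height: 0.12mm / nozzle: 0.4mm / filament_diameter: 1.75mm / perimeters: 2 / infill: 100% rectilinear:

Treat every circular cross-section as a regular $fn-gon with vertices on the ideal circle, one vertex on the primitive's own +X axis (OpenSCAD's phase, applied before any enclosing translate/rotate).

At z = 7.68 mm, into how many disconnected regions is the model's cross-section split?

At z = 7.68 mm: the cylinder: section is a regular 12-gon, circumradius r=4; the cone at (-1, 6.5) contributes a regular 12-gon of circumradius 7.465 (interpolated between r1=7.5 and r2=5 at t=0.014); Taking the union: the regions partially overlap (shared area 26.76 mm²), so overlapping operands fuse into one piece — 1 connected region; the cone at (-2.5, 0) does not reach this height (z outside [10.5, 27]); After the difference (first − rest): none of the subtracted shapes is present at this height, so that combined region is unchanged — 1 connected region. The result has 1 disconnected region.

1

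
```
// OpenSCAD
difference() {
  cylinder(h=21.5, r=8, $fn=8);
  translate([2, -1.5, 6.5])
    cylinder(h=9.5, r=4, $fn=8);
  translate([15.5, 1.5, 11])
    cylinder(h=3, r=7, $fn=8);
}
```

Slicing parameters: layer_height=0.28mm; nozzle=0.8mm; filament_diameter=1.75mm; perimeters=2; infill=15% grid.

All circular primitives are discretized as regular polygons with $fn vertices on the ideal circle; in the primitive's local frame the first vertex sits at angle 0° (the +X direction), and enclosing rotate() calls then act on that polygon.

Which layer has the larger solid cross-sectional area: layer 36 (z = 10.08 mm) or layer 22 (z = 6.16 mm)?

Layer 36 (z = 10.08): the r=8 cylinder contributes a regular 8-gon of circumradius 8 (area = (8/2)·8.000²·sin(360°/8) = 181.02 mm²); the r=4 cylinder at (2, -1.5) contributes a regular 8-gon of circumradius 4 (area = (8/2)·4.000²·sin(360°/8) = 45.25 mm²); the cylinder at (15.5, 1.5) is absent (z outside [11, 14]); Taking the first minus the rest: starting from the r=8 cylinder (181.02 mm²), the r=4 cylinder at (2, -1.5) lies wholly inside it (removes its full 45.25 mm² and its 24.49 mm outline becomes a hole wall) — area = 135.76 mm². So its area = 135.76 mm². Layer 22 (z = 6.16): the r=8 cylinder gives a regular 8-gon of circumradius 8 (constant along its height) (area = (8/2)·8.000²·sin(360°/8) = 181.02 mm²); the cylinder at (2, -1.5) is not intersected at this z (z outside [6.5, 16]); the cylinder at (15.5, 1.5) is not intersected at this z (z outside [11, 14]); After the difference (first − rest): none of the subtracted shapes is present at this height, so the r=8 cylinder is unchanged — area = 181.02 mm². So its area = 181.02 mm². Layer 22 is larger (181.02 vs 135.76 mm²).

layer 22 (z = 6.16 mm)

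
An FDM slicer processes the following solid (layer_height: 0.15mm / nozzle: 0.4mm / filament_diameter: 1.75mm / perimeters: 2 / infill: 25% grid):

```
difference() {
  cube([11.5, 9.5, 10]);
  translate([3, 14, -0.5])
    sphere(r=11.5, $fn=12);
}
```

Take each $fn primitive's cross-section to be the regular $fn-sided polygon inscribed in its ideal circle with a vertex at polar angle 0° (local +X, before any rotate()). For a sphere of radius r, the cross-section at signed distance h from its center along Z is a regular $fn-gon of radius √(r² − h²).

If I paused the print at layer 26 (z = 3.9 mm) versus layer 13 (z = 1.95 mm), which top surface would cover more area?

layer 26 (z = 3.9 mm)

Layer 26 (z = 3.9): the cube (footprint 11.5×9.5) is included at this height (area 109.25 mm²); the sphere at (3, 14): section is a regular 12-gon, circumradius = √(r²−h²) = √(11.5²−4.4²) = 10.625 (area = (12/2)·10.625²·sin(360°/12) = 338.67 mm²); After the difference (first − rest): starting from the 11.5×9.5 cube (109.25 mm²), the r=11.5 sphere at (3, 14) partially overlaps it — only the 55.83 mm² overlap (of its 338.67 mm²) is removed, clipping the outline — area = 53.42 mm². So its area = 53.42 mm². Layer 13 (z = 1.95): the cube is present — its section is the full 11.5×9.5 rectangle (area 109.25 mm²); the sphere at (3, 14): section is a regular 12-gon, circumradius = √(r²−h²) = √(11.5²−2.45²) = 11.236 (area = (12/2)·11.236²·sin(360°/12) = 378.74 mm²); Taking the first minus the rest: starting from the 11.5×9.5 cube (109.25 mm²), the r=11.5 sphere at (3, 14) partially overlaps it — only the 63.54 mm² overlap (of its 378.74 mm²) is removed, clipping the outline — area = 45.71 mm². So its area = 45.71 mm². Layer 26 is larger (53.42 vs 45.71 mm²).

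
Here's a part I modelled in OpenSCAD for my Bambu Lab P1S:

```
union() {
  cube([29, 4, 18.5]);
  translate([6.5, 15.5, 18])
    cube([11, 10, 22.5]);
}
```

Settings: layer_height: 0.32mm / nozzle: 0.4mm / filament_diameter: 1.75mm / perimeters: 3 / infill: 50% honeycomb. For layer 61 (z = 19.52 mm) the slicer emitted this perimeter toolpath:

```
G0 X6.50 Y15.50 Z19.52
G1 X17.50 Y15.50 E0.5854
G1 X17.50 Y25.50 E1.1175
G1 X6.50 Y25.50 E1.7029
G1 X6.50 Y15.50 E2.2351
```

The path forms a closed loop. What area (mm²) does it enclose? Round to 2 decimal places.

110.00 mm²

Apply the shoelace formula to the sequence of (X, Y) vertices; enclosed area = 110.00 mm².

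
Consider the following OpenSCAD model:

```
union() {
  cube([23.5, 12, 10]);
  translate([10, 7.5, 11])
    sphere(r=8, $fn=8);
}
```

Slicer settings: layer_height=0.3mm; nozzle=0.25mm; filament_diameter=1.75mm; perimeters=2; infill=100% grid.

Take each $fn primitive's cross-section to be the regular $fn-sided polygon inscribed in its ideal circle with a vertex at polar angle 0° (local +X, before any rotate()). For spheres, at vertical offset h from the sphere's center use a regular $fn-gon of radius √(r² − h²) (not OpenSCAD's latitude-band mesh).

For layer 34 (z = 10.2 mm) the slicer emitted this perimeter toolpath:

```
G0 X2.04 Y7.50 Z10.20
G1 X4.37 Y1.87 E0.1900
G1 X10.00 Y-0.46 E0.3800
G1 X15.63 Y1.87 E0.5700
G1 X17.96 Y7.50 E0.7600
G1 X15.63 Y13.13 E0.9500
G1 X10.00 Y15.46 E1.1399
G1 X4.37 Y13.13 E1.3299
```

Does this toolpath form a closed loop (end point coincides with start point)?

no

Start point (G0): (2.04, 7.50). End point (last G1): the path does not return to the start — open.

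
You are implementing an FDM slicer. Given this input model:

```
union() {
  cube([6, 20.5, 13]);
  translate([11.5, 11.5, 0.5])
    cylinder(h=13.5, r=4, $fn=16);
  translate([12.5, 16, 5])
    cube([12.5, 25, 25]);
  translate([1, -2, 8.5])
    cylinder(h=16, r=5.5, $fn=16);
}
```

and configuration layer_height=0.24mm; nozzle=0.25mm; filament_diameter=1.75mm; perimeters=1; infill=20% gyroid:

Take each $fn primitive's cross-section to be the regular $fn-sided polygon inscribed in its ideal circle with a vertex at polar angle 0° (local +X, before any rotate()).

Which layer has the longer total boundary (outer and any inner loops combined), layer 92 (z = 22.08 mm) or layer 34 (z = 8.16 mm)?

Layer 92 (z = 22.08): the cube is absent (z outside [0, 13]); the cylinder at (11.5, 11.5) is not intersected at this z (z outside [0.5, 14]); the cube at (12.5, 16) (footprint 12.5×25) is included at this height (perimeter 75.00 mm); the r=5.5 cylinder at (1, -2) contributes a regular 16-gon of circumradius 5.5 (perimeter = 2·16·5.500·sin(180°/16) = 34.34 mm); Merging all regions: the 2 present regions are separate (no shared area or edge), so areas and boundary lengths simply add and each stays a separate island — boundary = 109.34 mm. So its perimeter = 109.34 mm. Layer 34 (z = 8.16): the 6×20.5 cube contributes its full rectangle (perimeter 53.00 mm); the r=4 cylinder at (11.5, 11.5) contributes a regular 16-gon of circumradius 4 (perimeter = 2·16·4.000·sin(180°/16) = 24.97 mm); the 12.5×25 cube at (12.5, 16) contributes its full rectangle (perimeter 75.00 mm); the cylinder at (1, -2) is absent (z outside [8.5, 24.5]); Combining (union): the 3 present regions are separate (no shared area or edge), so areas and boundary lengths simply add and each stays a separate island — boundary = 152.97 mm. So its perimeter = 152.97 mm. Layer 34 is larger (152.97 vs 109.34 mm).

layer 34 (z = 8.16 mm)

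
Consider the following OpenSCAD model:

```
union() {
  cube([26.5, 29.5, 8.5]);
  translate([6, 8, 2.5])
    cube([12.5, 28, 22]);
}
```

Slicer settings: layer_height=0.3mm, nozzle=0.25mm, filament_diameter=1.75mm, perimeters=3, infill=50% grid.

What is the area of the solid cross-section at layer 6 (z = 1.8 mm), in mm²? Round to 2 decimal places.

781.75 mm²

At z = 1.8 mm: the cube is present — its section is the full 26.5×29.5 rectangle (area 781.75 mm²); the cube at (6, 8) does not reach this height (z outside [2.5, 24.5]); Merging all regions: only the 26.5×29.5 cube is present, so the union is just that shape — area = 781.75 mm². Overall, the cross-section is a single solid region. Net area = 781.75 mm².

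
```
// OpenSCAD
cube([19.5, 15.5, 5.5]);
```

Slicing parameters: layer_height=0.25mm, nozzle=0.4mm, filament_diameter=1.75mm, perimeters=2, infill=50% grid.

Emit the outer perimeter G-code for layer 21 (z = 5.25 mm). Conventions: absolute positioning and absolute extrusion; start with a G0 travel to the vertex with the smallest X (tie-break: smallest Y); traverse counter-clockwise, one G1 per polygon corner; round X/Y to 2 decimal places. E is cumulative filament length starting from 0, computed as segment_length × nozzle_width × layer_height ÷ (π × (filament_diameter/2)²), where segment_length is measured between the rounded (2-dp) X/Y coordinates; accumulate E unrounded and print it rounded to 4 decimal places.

At z = 5.25 mm: the cube (footprint 19.5×15.5) is included at this height. The outline is a single polygon with 4 vertices. Extrusion per mm of travel: 0.4 × 0.25 / (π × 0.875²) = 0.041575. Accumulating E over each segment gives final E = 2.9103.

G0 X0.00 Y0.00 Z5.25
G1 X19.50 Y0.00 E0.8107
G1 X19.50 Y15.50 E1.4551
G1 X0.00 Y15.50 E2.2658
G1 X0.00 Y0.00 E2.9103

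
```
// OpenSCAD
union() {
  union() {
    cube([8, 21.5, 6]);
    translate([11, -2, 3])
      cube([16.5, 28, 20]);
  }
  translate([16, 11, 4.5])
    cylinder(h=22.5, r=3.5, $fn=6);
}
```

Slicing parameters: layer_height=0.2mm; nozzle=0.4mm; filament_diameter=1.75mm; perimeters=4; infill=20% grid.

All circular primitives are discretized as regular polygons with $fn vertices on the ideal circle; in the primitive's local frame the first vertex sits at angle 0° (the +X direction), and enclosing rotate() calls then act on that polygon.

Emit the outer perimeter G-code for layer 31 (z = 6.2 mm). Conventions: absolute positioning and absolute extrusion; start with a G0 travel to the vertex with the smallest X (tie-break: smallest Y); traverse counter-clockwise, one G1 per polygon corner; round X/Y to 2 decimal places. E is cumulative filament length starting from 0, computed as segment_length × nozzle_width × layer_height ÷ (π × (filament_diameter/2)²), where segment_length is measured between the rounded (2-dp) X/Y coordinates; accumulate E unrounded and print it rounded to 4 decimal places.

At z = 6.2 mm: the cube does not reach this height (z outside [0, 6]); the cube at (11, -2) is present — its section is the full 16.5×28 rectangle; Combining (union): only the 16.5×28 cube at (11, -2) is present, so the union is just that shape — 1 connected region; the r=3.5 cylinder at (16, 11) gives a regular 6-gon of circumradius 3.5 (constant along its height); Merging all regions: the r=3.5 cylinder at (16, 11) lies entirely inside the result so far, so the union is just the result so far — 1 connected region. The outline is a single polygon with 4 vertices. Extrusion per mm of travel: 0.4 × 0.2 / (π × 0.875²) = 0.033260. Accumulating E over each segment gives final E = 2.9602.

G0 X11.00 Y-2.00 Z6.20
G1 X27.50 Y-2.00 E0.5488
G1 X27.50 Y26.00 E1.4801
G1 X11.00 Y26.00 E2.0289
G1 X11.00 Y-2.00 E2.9602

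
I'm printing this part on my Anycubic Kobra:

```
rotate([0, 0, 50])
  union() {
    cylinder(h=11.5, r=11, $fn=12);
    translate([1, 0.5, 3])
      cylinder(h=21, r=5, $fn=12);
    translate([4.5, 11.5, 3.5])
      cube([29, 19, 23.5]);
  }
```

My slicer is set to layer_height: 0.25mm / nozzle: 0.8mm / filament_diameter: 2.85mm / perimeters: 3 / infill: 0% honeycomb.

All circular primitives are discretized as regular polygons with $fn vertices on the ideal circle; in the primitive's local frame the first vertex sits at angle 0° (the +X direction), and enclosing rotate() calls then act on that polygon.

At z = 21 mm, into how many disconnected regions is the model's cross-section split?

At z = 21 mm: the cylinder does not reach this height (z outside [0, 11.5]); the r=5 cylinder at (1, 0.5) contributes a regular 12-gon of circumradius 5; the cube at (4.5, 11.5) is present — its section is the full 29×19 rectangle; Combining (union): the 2 present regions are separate (no shared area or edge), so areas and boundary lengths simply add and each stays a separate island — 2 connected regions; (rotated 50° about Z; rotation is an isometry so areas/perimeters/island counts are preserved). The result has 2 disconnected regions.

2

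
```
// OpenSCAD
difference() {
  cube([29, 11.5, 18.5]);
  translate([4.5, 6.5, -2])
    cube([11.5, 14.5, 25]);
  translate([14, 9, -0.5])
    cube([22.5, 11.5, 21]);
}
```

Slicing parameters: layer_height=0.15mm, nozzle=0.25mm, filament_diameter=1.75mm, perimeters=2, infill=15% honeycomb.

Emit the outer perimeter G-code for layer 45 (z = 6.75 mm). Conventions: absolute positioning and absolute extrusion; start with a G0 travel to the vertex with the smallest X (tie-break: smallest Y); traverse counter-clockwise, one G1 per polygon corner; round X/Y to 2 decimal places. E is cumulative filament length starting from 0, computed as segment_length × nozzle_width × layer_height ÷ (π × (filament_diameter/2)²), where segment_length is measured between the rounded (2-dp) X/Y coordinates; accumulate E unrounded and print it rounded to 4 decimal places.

G0 X0.00 Y0.00 Z6.75
G1 X29.00 Y0.00 E0.4521
G1 X29.00 Y9.00 E0.5924
G1 X16.00 Y9.00 E0.7951
G1 X16.00 Y6.50 E0.8341
G1 X4.50 Y6.50 E1.0134
G1 X4.50 Y11.50 E1.0913
G1 X0.00 Y11.50 E1.1615
G1 X0.00 Y0.00 E1.3408

At z = 6.75 mm: the cube (footprint 29×11.5) is included at this height; the cube at (4.5, 6.5) (footprint 11.5×14.5) is included at this height; the 22.5×11.5 cube at (14, 9) contributes its full rectangle; Subtracting the remaining from the first: starting from the 29×11.5 cube, the 11.5×14.5 cube at (4.5, 6.5) partially overlaps it — only the 57.50 mm² overlap (of its 166.75 mm²) is removed, clipping the outline; the 22.5×11.5 cube at (14, 9) partially overlaps it — only the 32.50 mm² overlap (of its 258.75 mm²) is removed, clipping the outline — 1 connected region. The outline is a single polygon with 8 vertices. Extrusion per mm of travel: 0.25 × 0.15 / (π × 0.875²) = 0.015591. Accumulating E over each segment gives final E = 1.3408.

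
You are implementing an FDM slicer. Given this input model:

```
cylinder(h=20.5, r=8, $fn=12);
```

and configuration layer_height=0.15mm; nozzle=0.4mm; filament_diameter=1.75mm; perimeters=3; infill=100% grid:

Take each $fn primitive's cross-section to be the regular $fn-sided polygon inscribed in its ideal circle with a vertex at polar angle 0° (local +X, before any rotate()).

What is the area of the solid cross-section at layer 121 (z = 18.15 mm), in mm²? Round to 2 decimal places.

192.00 mm²

At z = 18.15 mm: the r=8 cylinder contributes a regular 12-gon of circumradius 8 (area = (12/2)·8.000²·sin(360°/12) = 192.00 mm²). Overall, the cross-section is a single solid region. Net area = 192.00 mm².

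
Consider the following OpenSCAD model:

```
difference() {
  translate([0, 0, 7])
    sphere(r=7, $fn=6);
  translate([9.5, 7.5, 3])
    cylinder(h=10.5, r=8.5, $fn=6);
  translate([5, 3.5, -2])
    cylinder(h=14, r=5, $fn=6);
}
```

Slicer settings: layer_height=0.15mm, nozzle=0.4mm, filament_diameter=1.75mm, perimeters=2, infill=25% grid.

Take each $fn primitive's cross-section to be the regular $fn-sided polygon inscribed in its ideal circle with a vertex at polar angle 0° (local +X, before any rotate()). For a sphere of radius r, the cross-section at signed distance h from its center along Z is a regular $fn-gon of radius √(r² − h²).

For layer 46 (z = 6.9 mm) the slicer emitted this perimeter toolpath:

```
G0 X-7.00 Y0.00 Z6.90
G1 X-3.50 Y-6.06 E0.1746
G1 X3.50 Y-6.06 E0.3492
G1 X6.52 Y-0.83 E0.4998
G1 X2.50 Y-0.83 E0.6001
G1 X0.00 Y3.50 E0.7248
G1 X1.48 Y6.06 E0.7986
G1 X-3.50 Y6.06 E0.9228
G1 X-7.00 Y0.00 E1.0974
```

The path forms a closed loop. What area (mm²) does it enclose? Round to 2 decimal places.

97.14 mm²

Apply the shoelace formula to the sequence of (X, Y) vertices; enclosed area = 97.14 mm².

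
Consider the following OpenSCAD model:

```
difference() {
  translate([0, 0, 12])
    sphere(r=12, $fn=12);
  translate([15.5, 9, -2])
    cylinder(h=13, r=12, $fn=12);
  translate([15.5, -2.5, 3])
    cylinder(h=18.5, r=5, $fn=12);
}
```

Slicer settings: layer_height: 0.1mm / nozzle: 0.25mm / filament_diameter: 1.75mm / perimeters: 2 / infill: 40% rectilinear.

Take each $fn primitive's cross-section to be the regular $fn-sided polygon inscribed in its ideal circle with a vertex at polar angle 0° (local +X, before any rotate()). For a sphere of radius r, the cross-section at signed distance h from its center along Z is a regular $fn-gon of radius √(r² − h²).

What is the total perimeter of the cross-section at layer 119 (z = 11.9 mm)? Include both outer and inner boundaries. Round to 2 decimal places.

74.79 mm

At z = 11.9 mm: the r=12 sphere contributes a regular 12-gon of circumradius √(12²−0.1²) = 12.000 (perimeter = 2·12·12.000·sin(180°/12) = 74.54 mm); the cylinder at (15.5, 9) does not reach this height (z outside [-2, 11]); the cylinder at (15.5, -2.5): section is a regular 12-gon, circumradius r=5 (perimeter = 2·12·5.000·sin(180°/12) = 31.06 mm); Taking the first minus the rest: starting from the r=12 sphere, the r=5 cylinder at (15.5, -2.5) partially overlaps it — only the 2.99 mm² overlap (of its 75.00 mm²) is removed, clipping the outline — boundary = 74.79 mm. Overall, the cross-section is a single solid region. Total boundary length (outer) = 74.79 mm.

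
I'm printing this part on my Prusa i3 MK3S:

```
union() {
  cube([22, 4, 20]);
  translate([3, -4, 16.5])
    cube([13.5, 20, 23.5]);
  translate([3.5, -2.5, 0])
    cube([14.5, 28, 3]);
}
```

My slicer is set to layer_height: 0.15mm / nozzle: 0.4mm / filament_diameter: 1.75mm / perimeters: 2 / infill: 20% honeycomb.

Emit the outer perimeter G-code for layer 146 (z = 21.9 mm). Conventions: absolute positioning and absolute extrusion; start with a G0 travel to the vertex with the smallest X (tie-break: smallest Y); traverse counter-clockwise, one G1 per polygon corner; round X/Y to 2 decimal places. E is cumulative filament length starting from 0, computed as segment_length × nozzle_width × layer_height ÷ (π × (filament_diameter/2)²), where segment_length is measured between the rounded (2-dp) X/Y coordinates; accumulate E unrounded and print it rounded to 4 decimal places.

At z = 21.9 mm: the cube is not intersected at this z (z outside [0, 20]); the cube at (3, -4) is present — its section is the full 13.5×20 rectangle; the cube at (3.5, -2.5) is not intersected at this z (z outside [0, 3]); Merging all regions: only the 13.5×20 cube at (3, -4) is present, so the union is just that shape — 1 connected region. The outline is a single polygon with 4 vertices. Extrusion per mm of travel: 0.4 × 0.15 / (π × 0.875²) = 0.024945. Accumulating E over each segment gives final E = 1.6713.

G0 X3.00 Y-4.00 Z21.90
G1 X16.50 Y-4.00 E0.3368
G1 X16.50 Y16.00 E0.8357
G1 X3.00 Y16.00 E1.1724
G1 X3.00 Y-4.00 E1.6713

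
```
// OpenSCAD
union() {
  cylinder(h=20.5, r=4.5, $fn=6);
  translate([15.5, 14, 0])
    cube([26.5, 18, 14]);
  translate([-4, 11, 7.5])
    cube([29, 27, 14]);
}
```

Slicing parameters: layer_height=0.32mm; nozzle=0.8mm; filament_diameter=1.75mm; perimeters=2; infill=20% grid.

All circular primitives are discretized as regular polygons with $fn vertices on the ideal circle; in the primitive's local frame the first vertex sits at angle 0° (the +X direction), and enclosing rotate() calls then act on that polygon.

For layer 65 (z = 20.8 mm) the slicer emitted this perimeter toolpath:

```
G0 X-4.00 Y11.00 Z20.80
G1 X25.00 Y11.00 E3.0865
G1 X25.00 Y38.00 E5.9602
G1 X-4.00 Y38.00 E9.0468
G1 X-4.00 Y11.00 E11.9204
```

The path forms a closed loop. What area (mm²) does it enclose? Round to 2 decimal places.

783.00 mm²

Apply the shoelace formula to the sequence of (X, Y) vertices; enclosed area = 783.00 mm².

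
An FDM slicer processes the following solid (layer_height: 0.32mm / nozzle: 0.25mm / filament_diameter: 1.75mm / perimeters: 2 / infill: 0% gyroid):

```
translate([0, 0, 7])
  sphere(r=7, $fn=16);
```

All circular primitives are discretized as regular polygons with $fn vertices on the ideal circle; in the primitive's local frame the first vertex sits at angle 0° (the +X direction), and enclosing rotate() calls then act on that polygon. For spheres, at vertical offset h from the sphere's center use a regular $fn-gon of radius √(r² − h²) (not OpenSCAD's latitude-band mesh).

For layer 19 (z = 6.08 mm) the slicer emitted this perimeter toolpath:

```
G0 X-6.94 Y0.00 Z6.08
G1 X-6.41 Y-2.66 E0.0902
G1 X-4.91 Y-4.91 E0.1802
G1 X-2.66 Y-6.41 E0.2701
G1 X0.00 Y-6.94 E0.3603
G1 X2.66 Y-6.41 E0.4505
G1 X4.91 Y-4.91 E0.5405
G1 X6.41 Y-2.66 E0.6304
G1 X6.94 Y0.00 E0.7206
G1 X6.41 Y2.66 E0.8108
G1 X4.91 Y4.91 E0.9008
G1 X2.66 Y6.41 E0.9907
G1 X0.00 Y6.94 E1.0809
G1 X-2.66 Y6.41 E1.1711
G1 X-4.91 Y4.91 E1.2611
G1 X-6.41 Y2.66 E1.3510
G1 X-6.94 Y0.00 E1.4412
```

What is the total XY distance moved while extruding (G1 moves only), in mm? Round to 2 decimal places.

43.33 mm

Sum the Euclidean lengths of each G1 segment: total = 43.33 mm.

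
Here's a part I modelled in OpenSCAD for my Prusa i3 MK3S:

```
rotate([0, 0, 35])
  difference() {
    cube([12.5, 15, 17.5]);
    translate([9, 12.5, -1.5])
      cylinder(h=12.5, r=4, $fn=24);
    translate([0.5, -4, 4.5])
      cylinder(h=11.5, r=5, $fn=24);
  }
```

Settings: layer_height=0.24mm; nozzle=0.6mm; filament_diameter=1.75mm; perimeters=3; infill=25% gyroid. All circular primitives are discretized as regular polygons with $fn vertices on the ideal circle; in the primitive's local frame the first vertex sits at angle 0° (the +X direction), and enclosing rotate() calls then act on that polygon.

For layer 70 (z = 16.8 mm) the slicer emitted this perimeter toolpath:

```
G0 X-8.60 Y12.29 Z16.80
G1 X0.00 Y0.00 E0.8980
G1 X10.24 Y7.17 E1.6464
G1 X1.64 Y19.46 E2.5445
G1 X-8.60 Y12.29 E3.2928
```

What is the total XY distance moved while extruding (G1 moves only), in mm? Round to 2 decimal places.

Sum the Euclidean lengths of each G1 segment: total = 55.00 mm.

55.00 mm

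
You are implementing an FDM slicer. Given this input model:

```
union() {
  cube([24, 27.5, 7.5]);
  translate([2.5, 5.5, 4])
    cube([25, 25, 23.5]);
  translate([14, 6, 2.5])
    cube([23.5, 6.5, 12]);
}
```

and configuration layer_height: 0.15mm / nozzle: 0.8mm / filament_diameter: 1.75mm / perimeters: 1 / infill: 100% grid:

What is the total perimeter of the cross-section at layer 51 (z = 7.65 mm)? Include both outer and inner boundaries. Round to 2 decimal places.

120.00 mm

At z = 7.65 mm: the cube does not reach this height (z outside [0, 7.5]); the cube at (2.5, 5.5) (footprint 25×25) is included at this height (perimeter 100.00 mm); the cube at (14, 6) is present — its section is the full 23.5×6.5 rectangle (perimeter 60.00 mm); Merging all regions: the regions partially overlap (shared area 87.75 mm²), so the edge portions inside another operand are dropped and the merged outline is re-measured after clipping — boundary = 120.00 mm. Overall, the cross-section is a single solid region. Total boundary length (outer) = 120.00 mm.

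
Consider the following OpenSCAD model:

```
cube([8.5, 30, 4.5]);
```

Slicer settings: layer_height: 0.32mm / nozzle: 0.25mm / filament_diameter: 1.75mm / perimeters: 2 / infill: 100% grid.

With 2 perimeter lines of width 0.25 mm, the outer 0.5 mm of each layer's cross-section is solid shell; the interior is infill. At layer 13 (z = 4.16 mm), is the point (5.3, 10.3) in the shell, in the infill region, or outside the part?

infill

At z = 4.16 mm: the 8.5×30 cube contributes its full rectangle. Overall, the cross-section is a single solid region. The nearest boundary edge runs (8.50, 0.00)→(8.50, 30.00); distance from the point to it = 3.20 mm. The point is inside the cross-section and 3.20 mm from the nearest boundary — more than the 0.5 mm shell width (2 × 0.25), so it's in the infill interior.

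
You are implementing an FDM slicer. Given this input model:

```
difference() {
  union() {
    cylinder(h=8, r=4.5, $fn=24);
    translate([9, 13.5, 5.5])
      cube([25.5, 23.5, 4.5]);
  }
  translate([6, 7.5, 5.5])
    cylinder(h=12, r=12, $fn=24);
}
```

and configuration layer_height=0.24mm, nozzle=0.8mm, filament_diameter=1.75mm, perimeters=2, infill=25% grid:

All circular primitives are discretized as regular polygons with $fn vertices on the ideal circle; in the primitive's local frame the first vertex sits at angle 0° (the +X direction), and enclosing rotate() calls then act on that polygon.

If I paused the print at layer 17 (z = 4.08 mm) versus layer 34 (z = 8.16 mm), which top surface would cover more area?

Layer 17 (z = 4.08): the r=4.5 cylinder contributes a regular 24-gon of circumradius 4.5 (area = (24/2)·4.500²·sin(360°/24) = 62.89 mm²); the cube at (9, 13.5) is not intersected at this z (z outside [5.5, 10]); Merging all regions: only the r=4.5 cylinder is present, so the union is just that shape — area = 62.89 mm²; the cylinder at (6, 7.5) does not reach this height (z outside [5.5, 17.5]); Subtracting the remaining from the first: none of the subtracted shapes is present at this height, so the result so far is unchanged — area = 62.89 mm². So its area = 62.89 mm². Layer 34 (z = 8.16): the cylinder does not reach this height (z outside [0, 8]); the cube at (9, 13.5) (footprint 25.5×23.5) is included at this height (area 599.25 mm²); Taking the union: only the 25.5×23.5 cube at (9, 13.5) is present, so the union is just that shape — area = 599.25 mm²; the cylinder at (6, 7.5): section is a regular 24-gon, circumradius r=12 (area = (24/2)·12.000²·sin(360°/24) = 447.24 mm²); Taking the first minus the rest: starting from the result so far (599.25 mm²), the r=12 cylinder at (6, 7.5) partially overlaps it — only the 25.96 mm² overlap (of its 447.24 mm²) is removed, clipping the outline — area = 573.29 mm². So its area = 573.29 mm². Layer 34 is larger (573.29 vs 62.89 mm²).

layer 34 (z = 8.16 mm)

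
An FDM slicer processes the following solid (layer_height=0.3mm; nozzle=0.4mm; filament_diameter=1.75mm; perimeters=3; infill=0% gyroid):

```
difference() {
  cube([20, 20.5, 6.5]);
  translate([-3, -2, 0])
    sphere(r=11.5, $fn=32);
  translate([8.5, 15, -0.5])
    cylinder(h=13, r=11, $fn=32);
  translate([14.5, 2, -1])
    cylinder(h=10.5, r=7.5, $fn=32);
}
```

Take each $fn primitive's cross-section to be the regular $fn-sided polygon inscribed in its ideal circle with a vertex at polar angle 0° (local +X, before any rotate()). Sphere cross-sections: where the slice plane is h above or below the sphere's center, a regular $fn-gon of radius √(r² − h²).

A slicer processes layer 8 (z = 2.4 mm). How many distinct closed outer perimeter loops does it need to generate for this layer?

At z = 2.4 mm: the cube is present — its section is the full 20×20.5 rectangle; the r=11.5 sphere at (-3, -2) contributes a regular 32-gon of circumradius √(11.5²−2.4²) = 11.247; the cylinder at (8.5, 15): section is a regular 32-gon, circumradius r=11; the r=7.5 cylinder at (14.5, 2) contributes a regular 32-gon of circumradius 7.5; Subtracting the remaining from the first: starting from the 20×20.5 cube, the r=11.5 sphere at (-3, -2) partially overlaps it — only the 49.18 mm² overlap (of its 394.83 mm²) is removed, clipping the outline; the r=11 cylinder at (8.5, 15) partially overlaps it — only the 272.54 mm² overlap (of its 377.69 mm²) is removed, clipping the outline; the r=7.5 cylinder at (14.5, 2) partially overlaps it — only the 73.20 mm² overlap (of its 175.58 mm²) is removed, clipping the outline — 2 connected regions. The result has 2 disconnected regions.

2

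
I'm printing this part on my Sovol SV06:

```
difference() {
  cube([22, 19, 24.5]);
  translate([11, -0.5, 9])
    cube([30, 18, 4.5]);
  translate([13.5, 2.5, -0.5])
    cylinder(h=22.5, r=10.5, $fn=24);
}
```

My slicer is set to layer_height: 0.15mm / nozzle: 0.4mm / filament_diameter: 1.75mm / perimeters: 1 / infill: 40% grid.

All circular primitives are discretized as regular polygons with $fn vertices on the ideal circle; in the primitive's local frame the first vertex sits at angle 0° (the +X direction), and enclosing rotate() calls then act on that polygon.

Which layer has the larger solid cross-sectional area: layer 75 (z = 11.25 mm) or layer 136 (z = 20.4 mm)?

layer 136 (z = 20.4 mm)

Layer 75 (z = 11.25): the 22×19 cube contributes its full rectangle (area 418.00 mm²); the cube at (11, -0.5) is present — its section is the full 30×18 rectangle (area 540.00 mm²); the r=10.5 cylinder at (13.5, 2.5) gives a regular 24-gon of circumradius 10.5 (constant along its height) (area = (24/2)·10.500²·sin(360°/24) = 342.42 mm²); Subtracting the remaining from the first: starting from the 22×19 cube (418.00 mm²), the 30×18 cube at (11, -0.5) partially overlaps it — only the 192.50 mm² overlap (of its 540.00 mm²) is removed, clipping the outline; the r=10.5 cylinder at (13.5, 2.5) partially overlaps it — only the 79.35 mm² overlap (of its 342.42 mm²) is removed, clipping the outline — area = 146.15 mm². So its area = 146.15 mm². Layer 136 (z = 20.4): the 22×19 cube contributes its full rectangle (area 418.00 mm²); the cube at (11, -0.5) is absent (z outside [9, 13.5]); the r=10.5 cylinder at (13.5, 2.5) contributes a regular 24-gon of circumradius 10.5 (area = (24/2)·10.500²·sin(360°/24) = 342.42 mm²); Taking the first minus the rest: starting from the 22×19 cube (418.00 mm²), the r=10.5 cylinder at (13.5, 2.5) partially overlaps it — only the 210.29 mm² overlap (of its 342.42 mm²) is removed, clipping the outline — area = 207.71 mm². So its area = 207.71 mm². Layer 136 is larger (207.71 vs 146.15 mm²).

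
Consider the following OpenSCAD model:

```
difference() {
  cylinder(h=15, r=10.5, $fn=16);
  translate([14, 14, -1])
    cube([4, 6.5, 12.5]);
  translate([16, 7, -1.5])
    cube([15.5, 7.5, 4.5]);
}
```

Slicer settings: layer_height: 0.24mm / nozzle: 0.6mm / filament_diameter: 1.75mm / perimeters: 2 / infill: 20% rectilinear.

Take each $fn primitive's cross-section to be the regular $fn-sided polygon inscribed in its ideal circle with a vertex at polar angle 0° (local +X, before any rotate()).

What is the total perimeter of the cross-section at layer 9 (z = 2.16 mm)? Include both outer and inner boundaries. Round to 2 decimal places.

At z = 2.16 mm: the cylinder: section is a regular 16-gon, circumradius r=10.5 (perimeter = 2·16·10.500·sin(180°/16) = 65.55 mm); the 4×6.5 cube at (14, 14) contributes its full rectangle (perimeter 21.00 mm); the cube at (16, 7) (footprint 15.5×7.5) is included at this height (perimeter 46.00 mm); Subtracting the remaining from the first: starting from the r=10.5 cylinder, the 4×6.5 cube at (14, 14) misses the remaining region (no effect); the 15.5×7.5 cube at (16, 7) misses the remaining region (no effect) — boundary = 65.55 mm. Overall, the cross-section is a single solid region. Total boundary length (outer) = 65.55 mm.

65.55 mm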